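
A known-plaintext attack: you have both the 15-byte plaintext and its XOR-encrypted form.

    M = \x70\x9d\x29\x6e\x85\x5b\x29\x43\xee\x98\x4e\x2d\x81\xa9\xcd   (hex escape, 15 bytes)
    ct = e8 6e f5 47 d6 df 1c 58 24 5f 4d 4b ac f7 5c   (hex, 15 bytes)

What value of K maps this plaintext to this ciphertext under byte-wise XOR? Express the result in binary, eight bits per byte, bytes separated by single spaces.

Since ct = M ⊕ K, XORing both sides with M gives K = M ⊕ ct.
01110000 xor 11101000 = 10011000
10011101 xor 01101110 = 11110011
00101001 xor 11110101 = 11011100
01101110 xor 01000111 = 00101001
10000101 xor 11010110 = 01010011
01011011 xor 11011111 = 10000100
00101001 xor 00011100 = 00110101
01000011 xor 01011000 = 00011011
11101110 xor 00100100 = 11001010
10011000 xor 01011111 = 11000111
01001110 xor 01001101 = 00000011
00101101 xor 01001011 = 01100110
10000001 xor 10101100 = 00101101
10101001 xor 11110111 = 01011110
11001101 xor 01011100 = 10010001

10011000 11110011 11011100 00101001 01010011 10000100 00110101 00011011 11001010 11000111 00000011 01100110 00101101 01011110 10010001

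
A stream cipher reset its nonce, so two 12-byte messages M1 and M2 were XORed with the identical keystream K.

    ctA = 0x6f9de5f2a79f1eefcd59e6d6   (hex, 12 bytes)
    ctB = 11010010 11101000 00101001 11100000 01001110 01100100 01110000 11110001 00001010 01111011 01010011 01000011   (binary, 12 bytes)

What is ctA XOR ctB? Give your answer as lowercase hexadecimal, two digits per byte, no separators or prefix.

ctA ⊕ ctB = (M1 ⊕ K) ⊕ (M2 ⊕ K) = M1 ⊕ M2 — the shared key cancels under XOR.
111 ⊕ 210 = 189
157 ⊕ 232 = 117
229 ⊕  41 = 204
242 ⊕ 224 =  18
167 ⊕  78 = 233
159 ⊕ 100 = 251
 30 ⊕ 112 = 110
239 ⊕ 241 =  30
205 ⊕  10 = 199
 89 ⊕ 123 =  34
230 ⊕  83 = 181
214 ⊕  67 = 149

bd75cc12e9fb6e1ec722b595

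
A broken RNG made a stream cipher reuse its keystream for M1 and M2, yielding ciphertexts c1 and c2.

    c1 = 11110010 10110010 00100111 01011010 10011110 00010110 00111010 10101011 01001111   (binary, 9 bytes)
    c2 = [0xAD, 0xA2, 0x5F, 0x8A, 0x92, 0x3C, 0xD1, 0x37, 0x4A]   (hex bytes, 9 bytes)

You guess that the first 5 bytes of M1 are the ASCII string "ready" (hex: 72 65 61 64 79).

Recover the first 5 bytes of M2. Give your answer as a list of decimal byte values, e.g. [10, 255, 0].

[45, 117, 25, 180, 117]

First, c1 ⊕ c2 = (M1 ⊕ K) ⊕ (M2 ⊕ K) = M1 ⊕ M2, so the key drops out. Then M2 = (M1 ⊕ M2) ⊕ M1 over the first 5 bytes.
byte 0: (f2 xor ad) xor 72 = 5f xor 72 = 2d
byte 1: (b2 xor a2) xor 65 = 10 xor 65 = 75
byte 2: (27 xor 5f) xor 61 = 78 xor 61 = 19
byte 3: (5a xor 8a) xor 64 = d0 xor 64 = b4
byte 4: (9e xor 92) xor 79 = 0c xor 79 = 75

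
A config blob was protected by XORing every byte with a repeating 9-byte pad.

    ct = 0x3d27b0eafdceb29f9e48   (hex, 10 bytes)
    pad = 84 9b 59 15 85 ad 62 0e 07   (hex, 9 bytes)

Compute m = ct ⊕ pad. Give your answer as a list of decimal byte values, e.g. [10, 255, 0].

[185, 188, 233, 255, 120, 99, 208, 145, 153, 204]

The 9-byte key repeats, so the effective keystream is 84 9b 59 15 85 ad 62 0e 07 84.
byte 0: 00111101 XOR 10000100 = 10111001
byte 1: 00100111 XOR 10011011 = 10111100
byte 2: 10110000 XOR 01011001 = 11101001
byte 3: 11101010 XOR 00010101 = 11111111
byte 4: 11111101 XOR 10000101 = 01111000
byte 5: 11001110 XOR 10101101 = 01100011
byte 6: 10110010 XOR 01100010 = 11010000
byte 7: 10011111 XOR 00001110 = 10010001
byte 8: 10011110 XOR 00000111 = 10011001
byte 9: 01001000 XOR 10000100 = 11001100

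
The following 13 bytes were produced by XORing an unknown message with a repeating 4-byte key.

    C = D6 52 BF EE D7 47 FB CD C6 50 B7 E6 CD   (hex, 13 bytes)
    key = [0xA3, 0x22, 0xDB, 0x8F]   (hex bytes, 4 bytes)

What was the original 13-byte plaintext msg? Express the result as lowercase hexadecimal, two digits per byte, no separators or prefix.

757064617465204265726c696e

The 4-byte key repeats, so the effective keystream is a3 22 db 8f a3 22 db 8f a3 22 db 8f a3.
byte 0: d6 XOR a3 = 75
byte 1: 52 XOR 22 = 70
byte 2: bf XOR db = 64
byte 3: ee XOR 8f = 61
byte 4: d7 XOR a3 = 74
byte 5: 47 XOR 22 = 65
byte 6: fb XOR db = 20
byte 7: cd XOR 8f = 42
byte 8: c6 XOR a3 = 65
byte 9: 50 XOR 22 = 72
byte 10: b7 XOR db = 6c
byte 11: e6 XOR 8f = 69
byte 12: cd XOR a3 = 6e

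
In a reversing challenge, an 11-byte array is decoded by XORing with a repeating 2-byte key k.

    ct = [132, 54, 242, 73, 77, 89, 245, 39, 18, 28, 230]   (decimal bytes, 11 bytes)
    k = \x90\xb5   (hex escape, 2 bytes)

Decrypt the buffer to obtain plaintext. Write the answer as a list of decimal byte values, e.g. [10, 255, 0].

[20, 131, 98, 252, 221, 236, 101, 146, 130, 169, 118]

The 2-byte key repeats, so the effective keystream is 90 b5 90 b5 90 b5 90 b5 90 b5 90.
byte 0: 84 ⊕ 90 = 14
byte 1: 36 ⊕ b5 = 83
byte 2: f2 ⊕ 90 = 62
byte 3: 49 ⊕ b5 = fc
byte 4: 4d ⊕ 90 = dd
byte 5: 59 ⊕ b5 = ec
byte 6: f5 ⊕ 90 = 65
byte 7: 27 ⊕ b5 = 92
byte 8: 12 ⊕ 90 = 82
byte 9: 1c ⊕ b5 = a9
byte 10: e6 ⊕ 90 = 76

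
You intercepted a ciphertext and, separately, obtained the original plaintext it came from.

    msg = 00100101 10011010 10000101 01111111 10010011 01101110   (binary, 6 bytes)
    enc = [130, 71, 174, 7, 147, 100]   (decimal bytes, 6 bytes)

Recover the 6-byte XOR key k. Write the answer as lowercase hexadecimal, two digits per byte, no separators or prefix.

a7dd2b78000a

Since enc = msg ⊕ k, XORing both sides with msg gives k = msg ⊕ enc.
25 XOR 82 = a7
9a XOR 47 = dd
85 XOR ae = 2b
7f XOR 07 = 78
93 XOR 93 = 00
6e XOR 64 = 0a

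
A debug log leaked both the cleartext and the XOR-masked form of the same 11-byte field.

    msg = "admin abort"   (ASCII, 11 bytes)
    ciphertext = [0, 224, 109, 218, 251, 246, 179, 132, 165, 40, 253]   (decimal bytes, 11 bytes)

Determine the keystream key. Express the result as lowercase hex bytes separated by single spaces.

61 84 00 b3 95 d6 d2 e6 ca 5a 89

Since ciphertext = msg ⊕ key, XORing both sides with msg gives key = msg ⊕ ciphertext.
byte 0: 61 ⊕ 00 = 61
byte 1: 64 ⊕ e0 = 84
byte 2: 6d ⊕ 6d = 00
byte 3: 69 ⊕ da = b3
byte 4: 6e ⊕ fb = 95
byte 5: 20 ⊕ f6 = d6
byte 6: 61 ⊕ b3 = d2
byte 7: 62 ⊕ 84 = e6
byte 8: 6f ⊕ a5 = ca
byte 9: 72 ⊕ 28 = 5a
byte 10: 74 ⊕ fd = 89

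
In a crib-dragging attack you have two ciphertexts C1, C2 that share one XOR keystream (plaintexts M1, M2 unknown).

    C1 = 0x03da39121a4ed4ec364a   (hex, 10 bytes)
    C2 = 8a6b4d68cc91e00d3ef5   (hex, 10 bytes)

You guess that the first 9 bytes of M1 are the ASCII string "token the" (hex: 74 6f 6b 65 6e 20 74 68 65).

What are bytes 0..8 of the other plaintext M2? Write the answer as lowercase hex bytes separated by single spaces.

First, C1 ⊕ C2 = (M1 ⊕ K) ⊕ (M2 ⊕ K) = M1 ⊕ M2, so the key drops out. Then M2 = (M1 ⊕ M2) ⊕ M1 over the first 9 bytes.
byte 0: (03 ^ 8a) ^ 74 = 89 ^ 74 = fd
byte 1: (da ^ 6b) ^ 6f = b1 ^ 6f = de
byte 2: (39 ^ 4d) ^ 6b = 74 ^ 6b = 1f
byte 3: (12 ^ 68) ^ 65 = 7a ^ 65 = 1f
byte 4: (1a ^ cc) ^ 6e = d6 ^ 6e = b8
byte 5: (4e ^ 91) ^ 20 = df ^ 20 = ff
byte 6: (d4 ^ e0) ^ 74 = 34 ^ 74 = 40
byte 7: (ec ^ 0d) ^ 68 = e1 ^ 68 = 89
byte 8: (36 ^ 3e) ^ 65 = 08 ^ 65 = 6d

fd de 1f 1f b8 ff 40 89 6d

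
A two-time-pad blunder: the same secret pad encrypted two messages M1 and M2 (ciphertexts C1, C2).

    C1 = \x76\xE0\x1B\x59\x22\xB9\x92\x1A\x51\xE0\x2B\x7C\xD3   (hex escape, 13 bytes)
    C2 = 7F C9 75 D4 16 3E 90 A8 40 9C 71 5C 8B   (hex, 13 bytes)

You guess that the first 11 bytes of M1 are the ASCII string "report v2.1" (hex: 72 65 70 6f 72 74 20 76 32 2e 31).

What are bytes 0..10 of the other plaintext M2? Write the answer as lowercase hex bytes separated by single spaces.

First, C1 ⊕ C2 = (M1 ⊕ K) ⊕ (M2 ⊕ K) = M1 ⊕ M2, so the key drops out. Then M2 = (M1 ⊕ M2) ⊕ M1 over the first 11 bytes.
byte 0: (76 ⊕ 7f) ⊕ 72 = 09 ⊕ 72 = 7b
byte 1: (e0 ⊕ c9) ⊕ 65 = 29 ⊕ 65 = 4c
byte 2: (1b ⊕ 75) ⊕ 70 = 6e ⊕ 70 = 1e
byte 3: (59 ⊕ d4) ⊕ 6f = 8d ⊕ 6f = e2
byte 4: (22 ⊕ 16) ⊕ 72 = 34 ⊕ 72 = 46
byte 5: (b9 ⊕ 3e) ⊕ 74 = 87 ⊕ 74 = f3
byte 6: (92 ⊕ 90) ⊕ 20 = 02 ⊕ 20 = 22
byte 7: (1a ⊕ a8) ⊕ 76 = b2 ⊕ 76 = c4
byte 8: (51 ⊕ 40) ⊕ 32 = 11 ⊕ 32 = 23
byte 9: (e0 ⊕ 9c) ⊕ 2e = 7c ⊕ 2e = 52
byte 10: (2b ⊕ 71) ⊕ 31 = 5a ⊕ 31 = 6b

7b 4c 1e e2 46 f3 22 c4 23 52 6b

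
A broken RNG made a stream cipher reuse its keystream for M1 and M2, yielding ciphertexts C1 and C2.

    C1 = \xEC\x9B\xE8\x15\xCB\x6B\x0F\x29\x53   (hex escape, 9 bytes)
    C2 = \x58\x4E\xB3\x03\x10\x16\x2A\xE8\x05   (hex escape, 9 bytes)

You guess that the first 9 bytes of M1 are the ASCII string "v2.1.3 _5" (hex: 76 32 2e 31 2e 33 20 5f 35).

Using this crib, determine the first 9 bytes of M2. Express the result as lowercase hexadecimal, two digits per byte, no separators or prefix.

First, C1 ⊕ C2 = (M1 ⊕ K) ⊕ (M2 ⊕ K) = M1 ⊕ M2, so the key drops out. Then M2 = (M1 ⊕ M2) ⊕ M1 over the first 9 bytes.
byte 0: (ec XOR 58) XOR 76 = b4 XOR 76 = c2
byte 1: (9b XOR 4e) XOR 32 = d5 XOR 32 = e7
byte 2: (e8 XOR b3) XOR 2e = 5b XOR 2e = 75
byte 3: (15 XOR 03) XOR 31 = 16 XOR 31 = 27
byte 4: (cb XOR 10) XOR 2e = db XOR 2e = f5
byte 5: (6b XOR 16) XOR 33 = 7d XOR 33 = 4e
byte 6: (0f XOR 2a) XOR 20 = 25 XOR 20 = 05
byte 7: (29 XOR e8) XOR 5f = c1 XOR 5f = 9e
byte 8: (53 XOR 05) XOR 35 = 56 XOR 35 = 63

c2e77527f54e059e63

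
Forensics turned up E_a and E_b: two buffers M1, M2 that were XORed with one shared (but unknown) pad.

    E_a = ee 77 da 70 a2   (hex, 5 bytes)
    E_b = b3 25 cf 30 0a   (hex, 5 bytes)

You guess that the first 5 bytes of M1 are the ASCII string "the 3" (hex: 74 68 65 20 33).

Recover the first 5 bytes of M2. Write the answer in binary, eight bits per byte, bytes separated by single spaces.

First, E_a ⊕ E_b = (M1 ⊕ K) ⊕ (M2 ⊕ K) = M1 ⊕ M2, so the key drops out. Then M2 = (M1 ⊕ M2) ⊕ M1 over the first 5 bytes.
byte 0: (ee xor b3) xor 74 = 5d xor 74 = 29
byte 1: (77 xor 25) xor 68 = 52 xor 68 = 3a
byte 2: (da xor cf) xor 65 = 15 xor 65 = 70
byte 3: (70 xor 30) xor 20 = 40 xor 20 = 60
byte 4: (a2 xor 0a) xor 33 = a8 xor 33 = 9b

00101001 00111010 01110000 01100000 10011011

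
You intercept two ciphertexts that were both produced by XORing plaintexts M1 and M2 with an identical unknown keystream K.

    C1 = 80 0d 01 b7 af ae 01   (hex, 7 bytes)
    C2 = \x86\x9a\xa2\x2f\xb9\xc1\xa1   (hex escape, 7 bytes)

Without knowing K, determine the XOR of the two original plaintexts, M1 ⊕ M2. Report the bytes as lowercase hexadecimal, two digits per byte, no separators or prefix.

0697a398166fa0

C1 ⊕ C2 = (M1 ⊕ K) ⊕ (M2 ⊕ K) = M1 ⊕ M2 — the shared key cancels under XOR.
128 xor 134 =   6
 13 xor 154 = 151
  1 xor 162 = 163
183 xor  47 = 152
175 xor 185 =  22
174 xor 193 = 111
  1 xor 161 = 160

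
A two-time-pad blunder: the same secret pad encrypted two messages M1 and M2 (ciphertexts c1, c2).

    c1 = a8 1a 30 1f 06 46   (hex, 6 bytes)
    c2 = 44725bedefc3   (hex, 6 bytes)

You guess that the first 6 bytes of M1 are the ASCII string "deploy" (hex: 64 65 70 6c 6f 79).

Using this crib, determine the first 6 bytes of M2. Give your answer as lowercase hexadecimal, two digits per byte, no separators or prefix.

First, c1 ⊕ c2 = (M1 ⊕ K) ⊕ (M2 ⊕ K) = M1 ⊕ M2, so the key drops out. Then M2 = (M1 ⊕ M2) ⊕ M1 over the first 6 bytes.
byte 0: (a8 XOR 44) XOR 64 = ec XOR 64 = 88
byte 1: (1a XOR 72) XOR 65 = 68 XOR 65 = 0d
byte 2: (30 XOR 5b) XOR 70 = 6b XOR 70 = 1b
byte 3: (1f XOR ed) XOR 6c = f2 XOR 6c = 9e
byte 4: (06 XOR ef) XOR 6f = e9 XOR 6f = 86
byte 5: (46 XOR c3) XOR 79 = 85 XOR 79 = fc

880d1b9e86fc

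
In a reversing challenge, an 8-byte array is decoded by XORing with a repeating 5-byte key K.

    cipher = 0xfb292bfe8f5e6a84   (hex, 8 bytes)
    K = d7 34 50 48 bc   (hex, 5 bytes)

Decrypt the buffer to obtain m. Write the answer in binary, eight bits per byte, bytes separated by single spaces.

The 5-byte key repeats, so the effective keystream is d7 34 50 48 bc d7 34 50.
byte 0: 11111011 ⊕ 11010111 = 00101100
byte 1: 00101001 ⊕ 00110100 = 00011101
byte 2: 00101011 ⊕ 01010000 = 01111011
byte 3: 11111110 ⊕ 01001000 = 10110110
byte 4: 10001111 ⊕ 10111100 = 00110011
byte 5: 01011110 ⊕ 11010111 = 10001001
byte 6: 01101010 ⊕ 00110100 = 01011110
byte 7: 10000100 ⊕ 01010000 = 11010100

00101100 00011101 01111011 10110110 00110011 10001001 01011110 11010100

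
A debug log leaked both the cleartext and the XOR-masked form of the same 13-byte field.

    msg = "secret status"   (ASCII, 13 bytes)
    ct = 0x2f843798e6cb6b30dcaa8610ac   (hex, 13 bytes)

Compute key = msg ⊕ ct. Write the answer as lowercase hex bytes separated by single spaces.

Since ct = msg ⊕ key, XORing both sides with msg gives key = msg ⊕ ct.
byte 0: 01110011 XOR 00101111 = 01011100
byte 1: 01100101 XOR 10000100 = 11100001
byte 2: 01100011 XOR 00110111 = 01010100
byte 3: 01110010 XOR 10011000 = 11101010
byte 4: 01100101 XOR 11100110 = 10000011
byte 5: 01110100 XOR 11001011 = 10111111
byte 6: 00100000 XOR 01101011 = 01001011
byte 7: 01110011 XOR 00110000 = 01000011
byte 8: 01110100 XOR 11011100 = 10101000
byte 9: 01100001 XOR 10101010 = 11001011
byte 10: 01110100 XOR 10000110 = 11110010
byte 11: 01110101 XOR 00010000 = 01100101
byte 12: 01110011 XOR 10101100 = 11011111

5c e1 54 ea 83 bf 4b 43 a8 cb f2 65 df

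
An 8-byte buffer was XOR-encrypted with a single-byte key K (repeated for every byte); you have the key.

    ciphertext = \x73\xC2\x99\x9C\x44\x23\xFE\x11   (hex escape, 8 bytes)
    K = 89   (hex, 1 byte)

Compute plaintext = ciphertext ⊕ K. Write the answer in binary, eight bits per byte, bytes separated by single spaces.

11111010 01001011 00010000 00010101 11001101 10101010 01110111 10011000

The 1-byte key repeats, so the effective keystream is 89 89 89 89 89 89 89 89.
byte 0: 73 xor 89 = fa
byte 1: c2 xor 89 = 4b
byte 2: 99 xor 89 = 10
byte 3: 9c xor 89 = 15
byte 4: 44 xor 89 = cd
byte 5: 23 xor 89 = aa
byte 6: fe xor 89 = 77
byte 7: 11 xor 89 = 98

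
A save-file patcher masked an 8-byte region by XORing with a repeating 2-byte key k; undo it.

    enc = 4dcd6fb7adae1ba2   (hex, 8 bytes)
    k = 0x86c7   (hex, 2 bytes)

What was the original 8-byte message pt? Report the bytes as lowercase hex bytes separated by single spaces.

cb 0a e9 70 2b 69 9d 65

The 2-byte key repeats, so the effective keystream is 86 c7 86 c7 86 c7 86 c7.
byte 0: 4d xor 86 = cb
byte 1: cd xor c7 = 0a
byte 2: 6f xor 86 = e9
byte 3: b7 xor c7 = 70
byte 4: ad xor 86 = 2b
byte 5: ae xor c7 = 69
byte 6: 1b xor 86 = 9d
byte 7: a2 xor c7 = 65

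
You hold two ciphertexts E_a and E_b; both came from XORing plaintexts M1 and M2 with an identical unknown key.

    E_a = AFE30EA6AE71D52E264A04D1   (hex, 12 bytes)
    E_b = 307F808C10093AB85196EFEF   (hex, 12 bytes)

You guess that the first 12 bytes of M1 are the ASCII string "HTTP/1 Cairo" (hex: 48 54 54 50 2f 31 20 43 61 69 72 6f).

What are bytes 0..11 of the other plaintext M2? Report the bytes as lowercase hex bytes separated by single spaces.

d7 c8 da 7a 91 49 cf d5 16 b5 99 51

First, E_a ⊕ E_b = (M1 ⊕ K) ⊕ (M2 ⊕ K) = M1 ⊕ M2, so the key drops out. Then M2 = (M1 ⊕ M2) ⊕ M1 over the first 12 bytes.
byte 0: (af ⊕ 30) ⊕ 48 = 9f ⊕ 48 = d7
byte 1: (e3 ⊕ 7f) ⊕ 54 = 9c ⊕ 54 = c8
byte 2: (0e ⊕ 80) ⊕ 54 = 8e ⊕ 54 = da
byte 3: (a6 ⊕ 8c) ⊕ 50 = 2a ⊕ 50 = 7a
byte 4: (ae ⊕ 10) ⊕ 2f = be ⊕ 2f = 91
byte 5: (71 ⊕ 09) ⊕ 31 = 78 ⊕ 31 = 49
byte 6: (d5 ⊕ 3a) ⊕ 20 = ef ⊕ 20 = cf
byte 7: (2e ⊕ b8) ⊕ 43 = 96 ⊕ 43 = d5
byte 8: (26 ⊕ 51) ⊕ 61 = 77 ⊕ 61 = 16
byte 9: (4a ⊕ 96) ⊕ 69 = dc ⊕ 69 = b5
byte 10: (04 ⊕ ef) ⊕ 72 = eb ⊕ 72 = 99
byte 11: (d1 ⊕ ef) ⊕ 6f = 3e ⊕ 6f = 51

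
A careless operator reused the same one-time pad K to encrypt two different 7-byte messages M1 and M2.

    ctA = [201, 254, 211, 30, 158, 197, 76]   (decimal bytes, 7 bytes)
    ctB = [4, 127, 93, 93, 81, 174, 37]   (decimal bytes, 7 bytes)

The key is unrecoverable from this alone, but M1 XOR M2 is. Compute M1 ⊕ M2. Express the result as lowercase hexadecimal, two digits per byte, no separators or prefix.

ctA ⊕ ctB = (M1 ⊕ K) ⊕ (M2 ⊕ K) = M1 ⊕ M2 — the shared key cancels under XOR.
11001001 XOR 00000100 = 11001101
11111110 XOR 01111111 = 10000001
11010011 XOR 01011101 = 10001110
00011110 XOR 01011101 = 01000011
10011110 XOR 01010001 = 11001111
11000101 XOR 10101110 = 01101011
01001100 XOR 00100101 = 01101001

cd818e43cf6b69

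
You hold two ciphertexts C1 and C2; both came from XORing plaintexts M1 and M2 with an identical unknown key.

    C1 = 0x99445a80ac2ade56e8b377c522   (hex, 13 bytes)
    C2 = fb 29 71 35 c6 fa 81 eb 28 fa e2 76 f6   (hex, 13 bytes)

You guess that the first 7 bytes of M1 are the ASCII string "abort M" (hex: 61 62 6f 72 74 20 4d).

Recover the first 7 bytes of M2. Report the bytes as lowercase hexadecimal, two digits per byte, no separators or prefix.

First, C1 ⊕ C2 = (M1 ⊕ K) ⊕ (M2 ⊕ K) = M1 ⊕ M2, so the key drops out. Then M2 = (M1 ⊕ M2) ⊕ M1 over the first 7 bytes.
byte 0: (99 XOR fb) XOR 61 = 62 XOR 61 = 03
byte 1: (44 XOR 29) XOR 62 = 6d XOR 62 = 0f
byte 2: (5a XOR 71) XOR 6f = 2b XOR 6f = 44
byte 3: (80 XOR 35) XOR 72 = b5 XOR 72 = c7
byte 4: (ac XOR c6) XOR 74 = 6a XOR 74 = 1e
byte 5: (2a XOR fa) XOR 20 = d0 XOR 20 = f0
byte 6: (de XOR 81) XOR 4d = 5f XOR 4d = 12

030f44c71ef012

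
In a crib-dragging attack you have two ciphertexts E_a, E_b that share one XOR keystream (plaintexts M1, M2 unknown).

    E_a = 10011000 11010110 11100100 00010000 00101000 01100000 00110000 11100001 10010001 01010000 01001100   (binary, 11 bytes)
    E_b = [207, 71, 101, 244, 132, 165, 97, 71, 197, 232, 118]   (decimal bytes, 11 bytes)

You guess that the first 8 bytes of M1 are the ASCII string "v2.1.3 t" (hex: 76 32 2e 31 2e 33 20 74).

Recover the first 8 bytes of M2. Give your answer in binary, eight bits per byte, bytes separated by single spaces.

00100001 10100011 10101111 11010101 10000010 11110110 01110001 11010010

First, E_a ⊕ E_b = (M1 ⊕ K) ⊕ (M2 ⊕ K) = M1 ⊕ M2, so the key drops out. Then M2 = (M1 ⊕ M2) ⊕ M1 over the first 8 bytes.
byte 0: (98 XOR cf) XOR 76 = 57 XOR 76 = 21
byte 1: (d6 XOR 47) XOR 32 = 91 XOR 32 = a3
byte 2: (e4 XOR 65) XOR 2e = 81 XOR 2e = af
byte 3: (10 XOR f4) XOR 31 = e4 XOR 31 = d5
byte 4: (28 XOR 84) XOR 2e = ac XOR 2e = 82
byte 5: (60 XOR a5) XOR 33 = c5 XOR 33 = f6
byte 6: (30 XOR 61) XOR 20 = 51 XOR 20 = 71
byte 7: (e1 XOR 47) XOR 74 = a6 XOR 74 = d2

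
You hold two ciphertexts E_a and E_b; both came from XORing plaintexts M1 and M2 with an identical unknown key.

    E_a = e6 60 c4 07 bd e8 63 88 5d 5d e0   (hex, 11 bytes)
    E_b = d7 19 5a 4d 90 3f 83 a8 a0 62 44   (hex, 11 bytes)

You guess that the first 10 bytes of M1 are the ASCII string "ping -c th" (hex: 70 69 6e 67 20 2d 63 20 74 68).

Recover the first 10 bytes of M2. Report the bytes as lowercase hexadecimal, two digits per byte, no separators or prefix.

4110f02d0dfa83008957

First, E_a ⊕ E_b = (M1 ⊕ K) ⊕ (M2 ⊕ K) = M1 ⊕ M2, so the key drops out. Then M2 = (M1 ⊕ M2) ⊕ M1 over the first 10 bytes.
byte 0: (e6 ⊕ d7) ⊕ 70 = 31 ⊕ 70 = 41
byte 1: (60 ⊕ 19) ⊕ 69 = 79 ⊕ 69 = 10
byte 2: (c4 ⊕ 5a) ⊕ 6e = 9e ⊕ 6e = f0
byte 3: (07 ⊕ 4d) ⊕ 67 = 4a ⊕ 67 = 2d
byte 4: (bd ⊕ 90) ⊕ 20 = 2d ⊕ 20 = 0d
byte 5: (e8 ⊕ 3f) ⊕ 2d = d7 ⊕ 2d = fa
byte 6: (63 ⊕ 83) ⊕ 63 = e0 ⊕ 63 = 83
byte 7: (88 ⊕ a8) ⊕ 20 = 20 ⊕ 20 = 00
byte 8: (5d ⊕ a0) ⊕ 74 = fd ⊕ 74 = 89
byte 9: (5d ⊕ 62) ⊕ 68 = 3f ⊕ 68 = 57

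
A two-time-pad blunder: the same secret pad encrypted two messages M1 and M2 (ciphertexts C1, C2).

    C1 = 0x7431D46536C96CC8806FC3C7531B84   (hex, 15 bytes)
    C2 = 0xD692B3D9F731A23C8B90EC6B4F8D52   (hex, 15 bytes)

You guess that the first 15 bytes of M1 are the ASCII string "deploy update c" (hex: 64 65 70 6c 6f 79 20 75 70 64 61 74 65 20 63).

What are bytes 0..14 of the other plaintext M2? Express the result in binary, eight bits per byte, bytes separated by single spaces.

First, C1 ⊕ C2 = (M1 ⊕ K) ⊕ (M2 ⊕ K) = M1 ⊕ M2, so the key drops out. Then M2 = (M1 ⊕ M2) ⊕ M1 over the first 15 bytes.
byte 0: (74 XOR d6) XOR 64 = a2 XOR 64 = c6
byte 1: (31 XOR 92) XOR 65 = a3 XOR 65 = c6
byte 2: (d4 XOR b3) XOR 70 = 67 XOR 70 = 17
byte 3: (65 XOR d9) XOR 6c = bc XOR 6c = d0
byte 4: (36 XOR f7) XOR 6f = c1 XOR 6f = ae
byte 5: (c9 XOR 31) XOR 79 = f8 XOR 79 = 81
byte 6: (6c XOR a2) XOR 20 = ce XOR 20 = ee
byte 7: (c8 XOR 3c) XOR 75 = f4 XOR 75 = 81
byte 8: (80 XOR 8b) XOR 70 = 0b XOR 70 = 7b
byte 9: (6f XOR 90) XOR 64 = ff XOR 64 = 9b
byte 10: (c3 XOR ec) XOR 61 = 2f XOR 61 = 4e
byte 11: (c7 XOR 6b) XOR 74 = ac XOR 74 = d8
byte 12: (53 XOR 4f) XOR 65 = 1c XOR 65 = 79
byte 13: (1b XOR 8d) XOR 20 = 96 XOR 20 = b6
byte 14: (84 XOR 52) XOR 63 = d6 XOR 63 = b5

11000110 11000110 00010111 11010000 10101110 10000001 11101110 10000001 01111011 10011011 01001110 11011000 01111001 10110110 10110101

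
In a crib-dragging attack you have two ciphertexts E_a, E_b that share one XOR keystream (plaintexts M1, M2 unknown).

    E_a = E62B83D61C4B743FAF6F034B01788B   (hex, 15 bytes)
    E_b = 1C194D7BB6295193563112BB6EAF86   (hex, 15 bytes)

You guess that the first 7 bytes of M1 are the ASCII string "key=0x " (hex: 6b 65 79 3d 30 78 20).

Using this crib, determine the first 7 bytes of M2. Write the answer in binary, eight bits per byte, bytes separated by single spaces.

10010001 01010111 10110111 10010000 10011010 00011010 00000101

First, E_a ⊕ E_b = (M1 ⊕ K) ⊕ (M2 ⊕ K) = M1 ⊕ M2, so the key drops out. Then M2 = (M1 ⊕ M2) ⊕ M1 over the first 7 bytes.
byte 0: (e6 ^ 1c) ^ 6b = fa ^ 6b = 91
byte 1: (2b ^ 19) ^ 65 = 32 ^ 65 = 57
byte 2: (83 ^ 4d) ^ 79 = ce ^ 79 = b7
byte 3: (d6 ^ 7b) ^ 3d = ad ^ 3d = 90
byte 4: (1c ^ b6) ^ 30 = aa ^ 30 = 9a
byte 5: (4b ^ 29) ^ 78 = 62 ^ 78 = 1a
byte 6: (74 ^ 51) ^ 20 = 25 ^ 20 = 05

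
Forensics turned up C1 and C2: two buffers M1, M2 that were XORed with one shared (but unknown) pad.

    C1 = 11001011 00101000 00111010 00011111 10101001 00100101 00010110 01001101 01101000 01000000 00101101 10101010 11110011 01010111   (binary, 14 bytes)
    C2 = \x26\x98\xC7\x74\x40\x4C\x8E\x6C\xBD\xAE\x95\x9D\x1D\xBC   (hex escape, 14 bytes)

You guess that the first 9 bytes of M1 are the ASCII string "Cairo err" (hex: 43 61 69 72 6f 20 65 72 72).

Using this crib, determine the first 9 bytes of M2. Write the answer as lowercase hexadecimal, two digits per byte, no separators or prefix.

aed194198649fd53a7

First, C1 ⊕ C2 = (M1 ⊕ K) ⊕ (M2 ⊕ K) = M1 ⊕ M2, so the key drops out. Then M2 = (M1 ⊕ M2) ⊕ M1 over the first 9 bytes.
byte 0: (cb XOR 26) XOR 43 = ed XOR 43 = ae
byte 1: (28 XOR 98) XOR 61 = b0 XOR 61 = d1
byte 2: (3a XOR c7) XOR 69 = fd XOR 69 = 94
byte 3: (1f XOR 74) XOR 72 = 6b XOR 72 = 19
byte 4: (a9 XOR 40) XOR 6f = e9 XOR 6f = 86
byte 5: (25 XOR 4c) XOR 20 = 69 XOR 20 = 49
byte 6: (16 XOR 8e) XOR 65 = 98 XOR 65 = fd
byte 7: (4d XOR 6c) XOR 72 = 21 XOR 72 = 53
byte 8: (68 XOR bd) XOR 72 = d5 XOR 72 = a7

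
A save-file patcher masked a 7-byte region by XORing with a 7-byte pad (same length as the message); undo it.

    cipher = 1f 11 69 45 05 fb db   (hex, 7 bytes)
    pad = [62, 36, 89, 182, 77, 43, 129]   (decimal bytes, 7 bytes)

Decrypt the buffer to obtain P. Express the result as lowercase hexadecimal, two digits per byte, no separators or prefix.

 31 xor  62 =  33
 17 xor  36 =  53
105 xor  89 =  48
 69 xor 182 = 243
  5 xor  77 =  72
251 xor  43 = 208
219 xor 129 =  90

213530f348d05a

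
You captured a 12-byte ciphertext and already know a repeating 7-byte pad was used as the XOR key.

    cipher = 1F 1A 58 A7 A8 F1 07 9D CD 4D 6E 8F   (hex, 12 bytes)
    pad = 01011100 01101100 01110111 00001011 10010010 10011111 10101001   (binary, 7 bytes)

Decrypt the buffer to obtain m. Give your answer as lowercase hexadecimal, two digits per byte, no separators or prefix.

43762fac3a6eaec1a13a651d

The 7-byte key repeats, so the effective keystream is 5c 6c 77 0b 92 9f a9 5c 6c 77 0b 92.
byte 0: 1f ^ 5c = 43
byte 1: 1a ^ 6c = 76
byte 2: 58 ^ 77 = 2f
byte 3: a7 ^ 0b = ac
byte 4: a8 ^ 92 = 3a
byte 5: f1 ^ 9f = 6e
byte 6: 07 ^ a9 = ae
byte 7: 9d ^ 5c = c1
byte 8: cd ^ 6c = a1
byte 9: 4d ^ 77 = 3a
byte 10: 6e ^ 0b = 65
byte 11: 8f ^ 92 = 1d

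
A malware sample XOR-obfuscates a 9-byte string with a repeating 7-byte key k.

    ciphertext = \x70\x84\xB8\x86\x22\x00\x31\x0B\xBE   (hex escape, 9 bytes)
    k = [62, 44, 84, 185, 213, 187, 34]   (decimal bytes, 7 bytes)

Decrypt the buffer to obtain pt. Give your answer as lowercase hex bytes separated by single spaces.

4e a8 ec 3f f7 bb 13 35 92

The 7-byte key repeats, so the effective keystream is 3e 2c 54 b9 d5 bb 22 3e 2c.
byte 0: 70 XOR 3e = 4e
byte 1: 84 XOR 2c = a8
byte 2: b8 XOR 54 = ec
byte 3: 86 XOR b9 = 3f
byte 4: 22 XOR d5 = f7
byte 5: 00 XOR bb = bb
byte 6: 31 XOR 22 = 13
byte 7: 0b XOR 3e = 35
byte 8: be XOR 2c = 92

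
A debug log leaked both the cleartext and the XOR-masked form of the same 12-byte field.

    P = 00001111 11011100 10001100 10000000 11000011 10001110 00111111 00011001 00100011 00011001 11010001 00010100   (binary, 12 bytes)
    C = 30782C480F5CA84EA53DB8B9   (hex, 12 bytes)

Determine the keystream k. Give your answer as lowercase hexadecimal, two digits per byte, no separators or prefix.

Since C = P ⊕ k, XORing both sides with P gives k = P ⊕ C.
0f ⊕ 30 = 3f
dc ⊕ 78 = a4
8c ⊕ 2c = a0
80 ⊕ 48 = c8
c3 ⊕ 0f = cc
8e ⊕ 5c = d2
3f ⊕ a8 = 97
19 ⊕ 4e = 57
23 ⊕ a5 = 86
19 ⊕ 3d = 24
d1 ⊕ b8 = 69
14 ⊕ b9 = ad

3fa4a0c8ccd29757862469ad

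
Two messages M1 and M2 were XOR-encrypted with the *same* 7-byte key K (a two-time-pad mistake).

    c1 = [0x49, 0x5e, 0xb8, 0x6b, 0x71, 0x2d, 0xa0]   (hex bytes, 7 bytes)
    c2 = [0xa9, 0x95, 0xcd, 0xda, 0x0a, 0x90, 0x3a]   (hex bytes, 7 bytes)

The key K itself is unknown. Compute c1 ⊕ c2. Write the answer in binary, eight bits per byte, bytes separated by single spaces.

c1 ⊕ c2 = (M1 ⊕ K) ⊕ (M2 ⊕ K) = M1 ⊕ M2 — the shared key cancels under XOR.
49 xor a9 = e0
5e xor 95 = cb
b8 xor cd = 75
6b xor da = b1
71 xor 0a = 7b
2d xor 90 = bd
a0 xor 3a = 9a

11100000 11001011 01110101 10110001 01111011 10111101 10011010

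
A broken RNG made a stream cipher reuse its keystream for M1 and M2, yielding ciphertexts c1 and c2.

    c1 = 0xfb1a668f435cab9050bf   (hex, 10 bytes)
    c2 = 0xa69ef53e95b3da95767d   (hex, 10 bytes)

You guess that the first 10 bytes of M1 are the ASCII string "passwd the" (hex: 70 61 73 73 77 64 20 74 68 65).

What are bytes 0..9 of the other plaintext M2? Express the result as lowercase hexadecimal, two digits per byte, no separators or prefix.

First, c1 ⊕ c2 = (M1 ⊕ K) ⊕ (M2 ⊕ K) = M1 ⊕ M2, so the key drops out. Then M2 = (M1 ⊕ M2) ⊕ M1 over the first 10 bytes.
byte 0: (fb xor a6) xor 70 = 5d xor 70 = 2d
byte 1: (1a xor 9e) xor 61 = 84 xor 61 = e5
byte 2: (66 xor f5) xor 73 = 93 xor 73 = e0
byte 3: (8f xor 3e) xor 73 = b1 xor 73 = c2
byte 4: (43 xor 95) xor 77 = d6 xor 77 = a1
byte 5: (5c xor b3) xor 64 = ef xor 64 = 8b
byte 6: (ab xor da) xor 20 = 71 xor 20 = 51
byte 7: (90 xor 95) xor 74 = 05 xor 74 = 71
byte 8: (50 xor 76) xor 68 = 26 xor 68 = 4e
byte 9: (bf xor 7d) xor 65 = c2 xor 65 = a7

2de5e0c2a18b51714ea7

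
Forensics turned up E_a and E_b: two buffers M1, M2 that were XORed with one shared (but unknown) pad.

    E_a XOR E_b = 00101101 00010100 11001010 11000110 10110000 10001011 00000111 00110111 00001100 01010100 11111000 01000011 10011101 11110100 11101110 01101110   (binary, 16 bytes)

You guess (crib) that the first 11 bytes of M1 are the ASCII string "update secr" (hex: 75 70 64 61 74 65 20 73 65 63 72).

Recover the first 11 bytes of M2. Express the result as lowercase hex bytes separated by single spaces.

58 64 ae a7 c4 ee 27 44 69 37 8a

Since E_a ⊕ E_b = M1 ⊕ M2, XORing with the guessed M1 bytes yields the corresponding M2 bytes: M2 = (E_a ⊕ E_b) ⊕ M1.
2d ⊕ 75 = 58
14 ⊕ 70 = 64
ca ⊕ 64 = ae
c6 ⊕ 61 = a7
b0 ⊕ 74 = c4
8b ⊕ 65 = ee
07 ⊕ 20 = 27
37 ⊕ 73 = 44
0c ⊕ 65 = 69
54 ⊕ 63 = 37
f8 ⊕ 72 = 8a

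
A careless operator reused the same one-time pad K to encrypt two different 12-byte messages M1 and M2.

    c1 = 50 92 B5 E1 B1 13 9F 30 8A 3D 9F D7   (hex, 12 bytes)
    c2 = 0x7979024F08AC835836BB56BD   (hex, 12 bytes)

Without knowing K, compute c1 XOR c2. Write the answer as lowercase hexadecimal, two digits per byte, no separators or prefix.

c1 ⊕ c2 = (M1 ⊕ K) ⊕ (M2 ⊕ K) = M1 ⊕ M2 — the shared key cancels under XOR.
 80 xor 121 =  41
146 xor 121 = 235
181 xor   2 = 183
225 xor  79 = 174
177 xor   8 = 185
 19 xor 172 = 191
159 xor 131 =  28
 48 xor  88 = 104
138 xor  54 = 188
 61 xor 187 = 134
159 xor  86 = 201
215 xor 189 = 106

29ebb7aeb9bf1c68bc86c96a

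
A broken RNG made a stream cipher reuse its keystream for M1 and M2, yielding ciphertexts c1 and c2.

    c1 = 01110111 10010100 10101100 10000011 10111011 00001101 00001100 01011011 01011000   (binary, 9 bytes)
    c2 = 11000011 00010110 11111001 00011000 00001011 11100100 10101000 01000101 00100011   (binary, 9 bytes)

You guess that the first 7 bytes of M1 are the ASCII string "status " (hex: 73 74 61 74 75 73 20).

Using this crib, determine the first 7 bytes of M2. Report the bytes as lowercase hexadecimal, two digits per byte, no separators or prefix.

c7f634efc59a84

First, c1 ⊕ c2 = (M1 ⊕ K) ⊕ (M2 ⊕ K) = M1 ⊕ M2, so the key drops out. Then M2 = (M1 ⊕ M2) ⊕ M1 over the first 7 bytes.
byte 0: (77 ⊕ c3) ⊕ 73 = b4 ⊕ 73 = c7
byte 1: (94 ⊕ 16) ⊕ 74 = 82 ⊕ 74 = f6
byte 2: (ac ⊕ f9) ⊕ 61 = 55 ⊕ 61 = 34
byte 3: (83 ⊕ 18) ⊕ 74 = 9b ⊕ 74 = ef
byte 4: (bb ⊕ 0b) ⊕ 75 = b0 ⊕ 75 = c5
byte 5: (0d ⊕ e4) ⊕ 73 = e9 ⊕ 73 = 9a
byte 6: (0c ⊕ a8) ⊕ 20 = a4 ⊕ 20 = 84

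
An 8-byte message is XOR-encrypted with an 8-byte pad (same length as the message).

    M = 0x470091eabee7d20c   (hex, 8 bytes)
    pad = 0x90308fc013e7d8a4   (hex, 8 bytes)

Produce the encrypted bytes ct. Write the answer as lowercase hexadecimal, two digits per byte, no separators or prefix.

d7301e2aad000aa8

byte 0: 01000111 XOR 10010000 = 11010111
byte 1: 00000000 XOR 00110000 = 00110000
byte 2: 10010001 XOR 10001111 = 00011110
byte 3: 11101010 XOR 11000000 = 00101010
byte 4: 10111110 XOR 00010011 = 10101101
byte 5: 11100111 XOR 11100111 = 00000000
byte 6: 11010010 XOR 11011000 = 00001010
byte 7: 00001100 XOR 10100100 = 10101000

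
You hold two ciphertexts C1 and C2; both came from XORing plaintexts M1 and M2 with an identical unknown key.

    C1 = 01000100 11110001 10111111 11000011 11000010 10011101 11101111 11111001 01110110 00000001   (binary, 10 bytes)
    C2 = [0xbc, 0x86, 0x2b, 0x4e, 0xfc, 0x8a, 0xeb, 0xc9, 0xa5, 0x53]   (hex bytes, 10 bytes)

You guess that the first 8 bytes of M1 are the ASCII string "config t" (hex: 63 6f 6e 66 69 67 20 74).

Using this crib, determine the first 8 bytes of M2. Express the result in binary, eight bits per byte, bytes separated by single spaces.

10011011 00011000 11111010 11101011 01010111 01110000 00100100 01000100

First, C1 ⊕ C2 = (M1 ⊕ K) ⊕ (M2 ⊕ K) = M1 ⊕ M2, so the key drops out. Then M2 = (M1 ⊕ M2) ⊕ M1 over the first 8 bytes.
byte 0: (44 ^ bc) ^ 63 = f8 ^ 63 = 9b
byte 1: (f1 ^ 86) ^ 6f = 77 ^ 6f = 18
byte 2: (bf ^ 2b) ^ 6e = 94 ^ 6e = fa
byte 3: (c3 ^ 4e) ^ 66 = 8d ^ 66 = eb
byte 4: (c2 ^ fc) ^ 69 = 3e ^ 69 = 57
byte 5: (9d ^ 8a) ^ 67 = 17 ^ 67 = 70
byte 6: (ef ^ eb) ^ 20 = 04 ^ 20 = 24
byte 7: (f9 ^ c9) ^ 74 = 30 ^ 74 = 44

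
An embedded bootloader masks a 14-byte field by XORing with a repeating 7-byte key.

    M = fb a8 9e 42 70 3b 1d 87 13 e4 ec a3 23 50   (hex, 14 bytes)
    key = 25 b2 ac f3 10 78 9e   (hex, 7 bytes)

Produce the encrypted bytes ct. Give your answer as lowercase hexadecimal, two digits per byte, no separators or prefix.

de1a32b1604383a2a1481fb35bce

The 7-byte key repeats, so the effective keystream is 25 b2 ac f3 10 78 9e 25 b2 ac f3 10 78 9e.
byte 0: fb xor 25 = de
byte 1: a8 xor b2 = 1a
byte 2: 9e xor ac = 32
byte 3: 42 xor f3 = b1
byte 4: 70 xor 10 = 60
byte 5: 3b xor 78 = 43
byte 6: 1d xor 9e = 83
byte 7: 87 xor 25 = a2
byte 8: 13 xor b2 = a1
byte 9: e4 xor ac = 48
byte 10: ec xor f3 = 1f
byte 11: a3 xor 10 = b3
byte 12: 23 xor 78 = 5b
byte 13: 50 xor 9e = ce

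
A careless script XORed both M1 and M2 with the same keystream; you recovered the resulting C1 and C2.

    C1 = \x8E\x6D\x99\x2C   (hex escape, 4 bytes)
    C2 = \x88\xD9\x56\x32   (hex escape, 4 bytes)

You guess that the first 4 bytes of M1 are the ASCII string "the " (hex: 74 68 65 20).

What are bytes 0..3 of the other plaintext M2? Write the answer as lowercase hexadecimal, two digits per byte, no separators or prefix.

72dcaa3e

First, C1 ⊕ C2 = (M1 ⊕ K) ⊕ (M2 ⊕ K) = M1 ⊕ M2, so the key drops out. Then M2 = (M1 ⊕ M2) ⊕ M1 over the first 4 bytes.
byte 0: (8e xor 88) xor 74 = 06 xor 74 = 72
byte 1: (6d xor d9) xor 68 = b4 xor 68 = dc
byte 2: (99 xor 56) xor 65 = cf xor 65 = aa
byte 3: (2c xor 32) xor 20 = 1e xor 20 = 3e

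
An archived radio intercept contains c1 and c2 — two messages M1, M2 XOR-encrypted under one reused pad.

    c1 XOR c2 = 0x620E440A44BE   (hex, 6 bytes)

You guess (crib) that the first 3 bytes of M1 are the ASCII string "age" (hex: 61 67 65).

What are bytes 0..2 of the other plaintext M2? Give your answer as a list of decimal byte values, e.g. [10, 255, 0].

Since c1 ⊕ c2 = M1 ⊕ M2, XORing with the guessed M1 bytes yields the corresponding M2 bytes: M2 = (c1 ⊕ c2) ⊕ M1.
byte 0: 01100010 xor 01100001 = 00000011
byte 1: 00001110 xor 01100111 = 01101001
byte 2: 01000100 xor 01100101 = 00100001

[3, 105, 33]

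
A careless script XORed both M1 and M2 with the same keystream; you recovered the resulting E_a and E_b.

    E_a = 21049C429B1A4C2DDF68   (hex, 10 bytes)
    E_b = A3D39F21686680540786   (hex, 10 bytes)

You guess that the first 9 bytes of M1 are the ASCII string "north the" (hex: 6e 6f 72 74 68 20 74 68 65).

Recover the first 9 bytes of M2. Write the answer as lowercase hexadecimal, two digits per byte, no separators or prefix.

First, E_a ⊕ E_b = (M1 ⊕ K) ⊕ (M2 ⊕ K) = M1 ⊕ M2, so the key drops out. Then M2 = (M1 ⊕ M2) ⊕ M1 over the first 9 bytes.
byte 0: (21 ^ a3) ^ 6e = 82 ^ 6e = ec
byte 1: (04 ^ d3) ^ 6f = d7 ^ 6f = b8
byte 2: (9c ^ 9f) ^ 72 = 03 ^ 72 = 71
byte 3: (42 ^ 21) ^ 74 = 63 ^ 74 = 17
byte 4: (9b ^ 68) ^ 68 = f3 ^ 68 = 9b
byte 5: (1a ^ 66) ^ 20 = 7c ^ 20 = 5c
byte 6: (4c ^ 80) ^ 74 = cc ^ 74 = b8
byte 7: (2d ^ 54) ^ 68 = 79 ^ 68 = 11
byte 8: (df ^ 07) ^ 65 = d8 ^ 65 = bd

ecb871179b5cb811bd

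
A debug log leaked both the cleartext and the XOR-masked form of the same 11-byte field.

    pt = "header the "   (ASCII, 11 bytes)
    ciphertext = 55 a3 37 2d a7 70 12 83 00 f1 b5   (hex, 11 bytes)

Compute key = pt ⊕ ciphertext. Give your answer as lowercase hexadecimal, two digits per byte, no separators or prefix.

Since ciphertext = pt ⊕ key, XORing both sides with pt gives key = pt ⊕ ciphertext.
68 xor 55 = 3d
65 xor a3 = c6
61 xor 37 = 56
64 xor 2d = 49
65 xor a7 = c2
72 xor 70 = 02
20 xor 12 = 32
74 xor 83 = f7
68 xor 00 = 68
65 xor f1 = 94
20 xor b5 = 95

3dc65649c20232f7689495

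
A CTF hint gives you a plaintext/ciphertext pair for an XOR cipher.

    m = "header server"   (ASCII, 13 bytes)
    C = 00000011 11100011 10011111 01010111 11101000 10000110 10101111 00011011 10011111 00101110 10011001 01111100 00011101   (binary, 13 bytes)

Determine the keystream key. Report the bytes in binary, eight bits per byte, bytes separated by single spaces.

01101011 10000110 11111110 00110011 10001101 11110100 10001111 01101000 11111010 01011100 11101111 00011001 01101111

Since C = m ⊕ key, XORing both sides with m gives key = m ⊕ C.
104 ⊕   3 = 107
101 ⊕ 227 = 134
 97 ⊕ 159 = 254
100 ⊕  87 =  51
101 ⊕ 232 = 141
114 ⊕ 134 = 244
 32 ⊕ 175 = 143
115 ⊕  27 = 104
101 ⊕ 159 = 250
114 ⊕  46 =  92
118 ⊕ 153 = 239
101 ⊕ 124 =  25
114 ⊕  29 = 111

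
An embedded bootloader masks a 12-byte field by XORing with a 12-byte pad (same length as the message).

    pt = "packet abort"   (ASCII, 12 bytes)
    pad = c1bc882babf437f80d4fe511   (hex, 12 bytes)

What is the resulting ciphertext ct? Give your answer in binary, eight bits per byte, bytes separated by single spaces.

byte 0: 112 ^ 193 = 177
byte 1:  97 ^ 188 = 221
byte 2:  99 ^ 136 = 235
byte 3: 107 ^  43 =  64
byte 4: 101 ^ 171 = 206
byte 5: 116 ^ 244 = 128
byte 6:  32 ^  55 =  23
byte 7:  97 ^ 248 = 153
byte 8:  98 ^  13 = 111
byte 9: 111 ^  79 =  32
byte 10: 114 ^ 229 = 151
byte 11: 116 ^  17 = 101

10110001 11011101 11101011 01000000 11001110 10000000 00010111 10011001 01101111 00100000 10010111 01100101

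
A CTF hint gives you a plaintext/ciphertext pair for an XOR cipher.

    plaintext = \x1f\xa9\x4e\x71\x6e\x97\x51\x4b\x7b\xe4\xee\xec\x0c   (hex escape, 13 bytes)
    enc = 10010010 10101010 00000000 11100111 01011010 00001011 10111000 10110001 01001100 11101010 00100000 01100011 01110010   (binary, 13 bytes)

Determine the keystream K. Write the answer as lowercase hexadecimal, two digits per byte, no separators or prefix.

Since enc = plaintext ⊕ K, XORing both sides with plaintext gives K = plaintext ⊕ enc.
byte 0: 00011111 ⊕ 10010010 = 10001101
byte 1: 10101001 ⊕ 10101010 = 00000011
byte 2: 01001110 ⊕ 00000000 = 01001110
byte 3: 01110001 ⊕ 11100111 = 10010110
byte 4: 01101110 ⊕ 01011010 = 00110100
byte 5: 10010111 ⊕ 00001011 = 10011100
byte 6: 01010001 ⊕ 10111000 = 11101001
byte 7: 01001011 ⊕ 10110001 = 11111010
byte 8: 01111011 ⊕ 01001100 = 00110111
byte 9: 11100100 ⊕ 11101010 = 00001110
byte 10: 11101110 ⊕ 00100000 = 11001110
byte 11: 11101100 ⊕ 01100011 = 10001111
byte 12: 00001100 ⊕ 01110010 = 01111110

8d034e96349ce9fa370ece8f7e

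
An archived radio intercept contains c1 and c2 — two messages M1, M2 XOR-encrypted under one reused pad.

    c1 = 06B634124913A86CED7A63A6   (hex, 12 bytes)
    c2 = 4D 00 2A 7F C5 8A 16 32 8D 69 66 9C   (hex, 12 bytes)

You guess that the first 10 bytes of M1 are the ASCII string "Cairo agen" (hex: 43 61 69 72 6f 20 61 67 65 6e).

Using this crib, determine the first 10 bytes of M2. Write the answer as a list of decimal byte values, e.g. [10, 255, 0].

First, c1 ⊕ c2 = (M1 ⊕ K) ⊕ (M2 ⊕ K) = M1 ⊕ M2, so the key drops out. Then M2 = (M1 ⊕ M2) ⊕ M1 over the first 10 bytes.
byte 0: (06 ^ 4d) ^ 43 = 4b ^ 43 = 08
byte 1: (b6 ^ 00) ^ 61 = b6 ^ 61 = d7
byte 2: (34 ^ 2a) ^ 69 = 1e ^ 69 = 77
byte 3: (12 ^ 7f) ^ 72 = 6d ^ 72 = 1f
byte 4: (49 ^ c5) ^ 6f = 8c ^ 6f = e3
byte 5: (13 ^ 8a) ^ 20 = 99 ^ 20 = b9
byte 6: (a8 ^ 16) ^ 61 = be ^ 61 = df
byte 7: (6c ^ 32) ^ 67 = 5e ^ 67 = 39
byte 8: (ed ^ 8d) ^ 65 = 60 ^ 65 = 05
byte 9: (7a ^ 69) ^ 6e = 13 ^ 6e = 7d

[8, 215, 119, 31, 227, 185, 223, 57, 5, 125]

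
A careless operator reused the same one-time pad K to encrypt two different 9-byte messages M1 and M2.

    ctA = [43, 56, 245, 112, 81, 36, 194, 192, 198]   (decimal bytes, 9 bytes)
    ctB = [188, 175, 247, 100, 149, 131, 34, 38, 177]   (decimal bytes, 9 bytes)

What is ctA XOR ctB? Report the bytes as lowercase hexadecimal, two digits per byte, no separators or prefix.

ctA ⊕ ctB = (M1 ⊕ K) ⊕ (M2 ⊕ K) = M1 ⊕ M2 — the shared key cancels under XOR.
 43 XOR 188 = 151
 56 XOR 175 = 151
245 XOR 247 =   2
112 XOR 100 =  20
 81 XOR 149 = 196
 36 XOR 131 = 167
194 XOR  34 = 224
192 XOR  38 = 230
198 XOR 177 = 119

97970214c4a7e0e677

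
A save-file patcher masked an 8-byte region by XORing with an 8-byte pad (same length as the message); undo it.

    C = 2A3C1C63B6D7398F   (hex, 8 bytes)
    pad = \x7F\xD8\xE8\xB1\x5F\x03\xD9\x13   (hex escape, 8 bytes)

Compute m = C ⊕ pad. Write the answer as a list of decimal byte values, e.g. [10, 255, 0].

XOR is its own inverse, so applying the key byte-wise gives the result directly.
2a xor 7f = 55
3c xor d8 = e4
1c xor e8 = f4
63 xor b1 = d2
b6 xor 5f = e9
d7 xor 03 = d4
39 xor d9 = e0
8f xor 13 = 9c

[85, 228, 244, 210, 233, 212, 224, 156]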